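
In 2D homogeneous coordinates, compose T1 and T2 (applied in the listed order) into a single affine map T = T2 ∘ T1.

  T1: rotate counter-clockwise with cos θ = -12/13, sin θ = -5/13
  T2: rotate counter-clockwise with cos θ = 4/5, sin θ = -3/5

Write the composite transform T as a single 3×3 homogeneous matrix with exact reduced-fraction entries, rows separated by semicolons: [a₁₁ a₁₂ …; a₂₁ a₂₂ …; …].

T = [-63/65 -16/65 0; 16/65 -63/65 0; 0 0 1]

T1 = [-12/13 5/13 0; -5/13 -12/13 0; 0 0 1]
T2·T1 = [-63/65 -16/65 0; 16/65 -63/65 0; 0 0 1]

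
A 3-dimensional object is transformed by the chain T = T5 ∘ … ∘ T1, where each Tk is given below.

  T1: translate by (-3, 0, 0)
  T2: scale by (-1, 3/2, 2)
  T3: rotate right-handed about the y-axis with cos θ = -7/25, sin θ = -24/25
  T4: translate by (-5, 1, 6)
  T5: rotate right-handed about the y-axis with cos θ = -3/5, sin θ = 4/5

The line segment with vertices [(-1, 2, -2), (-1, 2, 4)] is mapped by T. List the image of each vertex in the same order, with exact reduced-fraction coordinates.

image vertices: (1267/125, 4, -594/125), (359/25, 4, 162/25)

T1 translate by (-3, 0, 0): (-1, 2, -2) → (-4, 2, -2); (-1, 2, 4) → (-4, 2, 4)
T2 scale by (-1, 3/2, 2): (-4, 2, -2) → (4, 3, -4); (-4, 2, 4) → (4, 3, 8)
T3 rotate right-handed about the y-axis with cos θ = -7/25, sin θ = -24/25: (4, 3, -4) → (68/25, 3, 124/25); (4, 3, 8) → (-44/5, 3, 8/5)
T4 translate by (-5, 1, 6): (68/25, 3, 124/25) → (-57/25, 4, 274/25); (-44/5, 3, 8/5) → (-69/5, 4, 38/5)
T5 rotate right-handed about the y-axis with cos θ = -3/5, sin θ = 4/5: (-57/25, 4, 274/25) → (1267/125, 4, -594/125); (-69/5, 4, 38/5) → (359/25, 4, 162/25)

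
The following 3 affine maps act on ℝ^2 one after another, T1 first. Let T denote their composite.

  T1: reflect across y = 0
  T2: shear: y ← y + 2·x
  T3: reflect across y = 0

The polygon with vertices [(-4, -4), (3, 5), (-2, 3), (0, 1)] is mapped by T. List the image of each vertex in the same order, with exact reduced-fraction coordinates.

image vertices: (-4, 4), (3, -1), (-2, 7), (0, 1)

T1 reflect across y = 0: (-4, -4) → (-4, 4); (3, 5) → (3, -5); (-2, 3) → (-2, -3); (0, 1) → (0, -1)
T2 shear: y ← y + 2·x: (-4, 4) → (-4, -4); (3, -5) → (3, 1); (-2, -3) → (-2, -7); (0, -1) → (0, -1)
T3 reflect across y = 0: (-4, -4) → (-4, 4); (3, 1) → (3, -1); (-2, -7) → (-2, 7); (0, -1) → (0, 1)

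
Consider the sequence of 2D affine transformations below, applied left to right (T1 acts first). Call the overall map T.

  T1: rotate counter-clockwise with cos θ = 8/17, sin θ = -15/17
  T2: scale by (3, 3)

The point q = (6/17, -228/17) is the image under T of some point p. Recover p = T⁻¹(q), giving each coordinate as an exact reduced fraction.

T1 = [8/17 15/17 0; -15/17 8/17 0; 0 0 1]
T2·T1 = [24/17 45/17 0; -45/17 24/17 0; 0 0 1]
det M = 9; M⁻¹ = [8/51 -5/17 0; 5/17 8/51 0; 0 0 1]
M⁻¹ · (6/17, -228/17)ᵀ = (4, -2)ᵀ

p = (4, -2)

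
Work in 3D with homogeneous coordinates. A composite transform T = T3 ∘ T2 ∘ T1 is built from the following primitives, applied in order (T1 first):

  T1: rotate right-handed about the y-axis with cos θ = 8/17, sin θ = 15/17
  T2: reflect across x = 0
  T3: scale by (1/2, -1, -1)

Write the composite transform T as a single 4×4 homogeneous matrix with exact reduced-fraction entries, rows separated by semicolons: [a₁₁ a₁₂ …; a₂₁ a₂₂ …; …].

T1 = [8/17 0 15/17 0; 0 1 0 0; -15/17 0 8/17 0; 0 0 0 1]
T2·T1 = [-8/17 0 -15/17 0; 0 1 0 0; -15/17 0 8/17 0; 0 0 0 1]
T3·…·T1 = [-4/17 0 -15/34 0; 0 -1 0 0; 15/17 0 -8/17 0; 0 0 0 1]

T = [-4/17 0 -15/34 0; 0 -1 0 0; 15/17 0 -8/17 0; 0 0 0 1]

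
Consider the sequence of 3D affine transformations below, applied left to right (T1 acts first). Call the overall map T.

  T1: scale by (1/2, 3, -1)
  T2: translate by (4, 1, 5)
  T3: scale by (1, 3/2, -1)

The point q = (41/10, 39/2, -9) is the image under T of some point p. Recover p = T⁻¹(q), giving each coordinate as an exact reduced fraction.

T1 = [1/2 0 0 0; 0 3 0 0; 0 0 -1 0; 0 0 0 1]
T2·T1 = [1/2 0 0 4; 0 3 0 1; 0 0 -1 5; 0 0 0 1]
T3·…·T1 = [1/2 0 0 4; 0 9/2 0 3/2; 0 0 1 -5; 0 0 0 1]
det M = 9/4; M⁻¹ = [2 0 0 -8; 0 2/9 0 -1/3; 0 0 1 5; 0 0 0 1]
M⁻¹ · (41/10, 39/2, -9)ᵀ = (1/5, 4, -4)ᵀ

p = (1/5, 4, -4)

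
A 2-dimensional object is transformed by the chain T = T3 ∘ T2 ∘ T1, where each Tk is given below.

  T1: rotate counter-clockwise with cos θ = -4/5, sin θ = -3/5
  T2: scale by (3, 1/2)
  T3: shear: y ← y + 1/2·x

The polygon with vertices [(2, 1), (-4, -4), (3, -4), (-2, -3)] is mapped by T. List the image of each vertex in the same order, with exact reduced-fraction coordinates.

T1 rotate counter-clockwise with cos θ = -4/5, sin θ = -3/5: (2, 1) → (-1, -2); (-4, -4) → (4/5, 28/5); (3, -4) → (-24/5, 7/5); (-2, -3) → (-1/5, 18/5)
T2 scale by (3, 1/2): (-1, -2) → (-3, -1); (4/5, 28/5) → (12/5, 14/5); (-24/5, 7/5) → (-72/5, 7/10); (-1/5, 18/5) → (-3/5, 9/5)
T3 shear: y ← y + 1/2·x: (-3, -1) → (-3, -5/2); (12/5, 14/5) → (12/5, 4); (-72/5, 7/10) → (-72/5, -13/2); (-3/5, 9/5) → (-3/5, 3/2)

image vertices: (-3, -5/2), (12/5, 4), (-72/5, -13/2), (-3/5, 3/2)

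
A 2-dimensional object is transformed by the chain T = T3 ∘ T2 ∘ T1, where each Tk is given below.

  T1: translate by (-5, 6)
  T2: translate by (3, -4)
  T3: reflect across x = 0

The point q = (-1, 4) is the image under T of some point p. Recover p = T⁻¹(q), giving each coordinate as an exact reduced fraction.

p = (3, 2)

T1 = [1 0 -5; 0 1 6; 0 0 1]
T2·T1 = [1 0 -2; 0 1 2; 0 0 1]
T3·…·T1 = [-1 0 2; 0 1 2; 0 0 1]
det M = -1; M⁻¹ = [-1 0 2; 0 1 -2; 0 0 1]
M⁻¹ · (-1, 4)ᵀ = (3, 2)ᵀ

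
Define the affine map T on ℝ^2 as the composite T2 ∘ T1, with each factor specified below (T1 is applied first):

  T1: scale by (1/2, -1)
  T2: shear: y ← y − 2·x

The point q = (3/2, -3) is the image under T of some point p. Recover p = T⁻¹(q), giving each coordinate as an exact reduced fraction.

p = (3, 0)

T1 = [1/2 0 0; 0 -1 0; 0 0 1]
T2·T1 = [1/2 0 0; -1 -1 0; 0 0 1]
det M = -1/2; M⁻¹ = [2 0 0; -2 -1 0; 0 0 1]
M⁻¹ · (3/2, -3)ᵀ = (3, 0)ᵀ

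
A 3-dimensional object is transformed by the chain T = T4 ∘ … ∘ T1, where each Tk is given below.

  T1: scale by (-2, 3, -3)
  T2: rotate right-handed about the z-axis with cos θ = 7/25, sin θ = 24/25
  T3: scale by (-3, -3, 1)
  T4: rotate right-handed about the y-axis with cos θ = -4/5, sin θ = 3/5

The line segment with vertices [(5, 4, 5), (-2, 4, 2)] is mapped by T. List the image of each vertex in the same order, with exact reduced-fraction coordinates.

image vertices: (-5421/125, 468/25, -1722/125), (-714/25, -108/5, -348/25)

T1 scale by (-2, 3, -3): (5, 4, 5) → (-10, 12, -15); (-2, 4, 2) → (4, 12, -6)
T2 rotate right-handed about the z-axis with cos θ = 7/25, sin θ = 24/25: (-10, 12, -15) → (-358/25, -156/25, -15); (4, 12, -6) → (-52/5, 36/5, -6)
T3 scale by (-3, -3, 1): (-358/25, -156/25, -15) → (1074/25, 468/25, -15); (-52/5, 36/5, -6) → (156/5, -108/5, -6)
T4 rotate right-handed about the y-axis with cos θ = -4/5, sin θ = 3/5: (1074/25, 468/25, -15) → (-5421/125, 468/25, -1722/125); (156/5, -108/5, -6) → (-714/25, -108/5, -348/25)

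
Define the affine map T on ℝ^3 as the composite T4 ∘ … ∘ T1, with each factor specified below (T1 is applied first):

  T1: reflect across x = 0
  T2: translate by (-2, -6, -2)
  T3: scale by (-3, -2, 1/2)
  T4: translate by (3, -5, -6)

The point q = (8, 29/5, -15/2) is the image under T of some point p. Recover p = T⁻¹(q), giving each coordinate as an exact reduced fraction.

T1 = [-1 0 0 0; 0 1 0 0; 0 0 1 0; 0 0 0 1]
T2·T1 = [-1 0 0 -2; 0 1 0 -6; 0 0 1 -2; 0 0 0 1]
T3·…·T1 = [3 0 0 6; 0 -2 0 12; 0 0 1/2 -1; 0 0 0 1]
T4·…·T1 = [3 0 0 9; 0 -2 0 7; 0 0 1/2 -7; 0 0 0 1]
det M = -3; M⁻¹ = [1/3 0 0 -3; 0 -1/2 0 7/2; 0 0 2 14; 0 0 0 1]
M⁻¹ · (8, 29/5, -15/2)ᵀ = (-1/3, 3/5, -1)ᵀ

p = (-1/3, 3/5, -1)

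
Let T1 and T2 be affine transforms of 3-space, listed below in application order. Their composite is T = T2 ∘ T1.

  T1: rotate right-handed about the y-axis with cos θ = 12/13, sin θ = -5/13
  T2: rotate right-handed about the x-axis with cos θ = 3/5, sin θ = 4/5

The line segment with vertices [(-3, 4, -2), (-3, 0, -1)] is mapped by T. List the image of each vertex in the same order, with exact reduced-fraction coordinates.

image vertices: (-2, 24/5, 7/5), (-31/13, 108/65, -81/65)

T1 rotate right-handed about the y-axis with cos θ = 12/13, sin θ = -5/13: (-3, 4, -2) → (-2, 4, -3); (-3, 0, -1) → (-31/13, 0, -27/13)
T2 rotate right-handed about the x-axis with cos θ = 3/5, sin θ = 4/5: (-2, 4, -3) → (-2, 24/5, 7/5); (-31/13, 0, -27/13) → (-31/13, 108/65, -81/65)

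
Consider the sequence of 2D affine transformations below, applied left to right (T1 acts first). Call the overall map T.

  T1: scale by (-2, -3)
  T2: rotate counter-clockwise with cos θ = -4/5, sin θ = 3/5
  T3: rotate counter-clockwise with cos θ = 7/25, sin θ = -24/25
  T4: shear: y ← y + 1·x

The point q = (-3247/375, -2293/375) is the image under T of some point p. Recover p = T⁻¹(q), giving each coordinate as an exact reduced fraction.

p = (1/3, -3)

T1 = [-2 0 0; 0 -3 0; 0 0 1]
T2·T1 = [8/5 9/5 0; -6/5 12/5 0; 0 0 1]
T3·…·T1 = [-88/125 351/125 0; -234/125 -132/125 0; 0 0 1]
T4·…·T1 = [-88/125 351/125 0; -322/125 219/125 0; 0 0 1]
det M = 6; M⁻¹ = [73/250 -117/250 0; 161/375 -44/375 0; 0 0 1]
M⁻¹ · (-3247/375, -2293/375)ᵀ = (1/3, -3)ᵀ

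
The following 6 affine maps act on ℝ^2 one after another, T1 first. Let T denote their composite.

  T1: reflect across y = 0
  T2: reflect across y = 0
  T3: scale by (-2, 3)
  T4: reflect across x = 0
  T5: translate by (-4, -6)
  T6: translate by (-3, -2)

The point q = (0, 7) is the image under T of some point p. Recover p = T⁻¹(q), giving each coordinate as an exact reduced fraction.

p = (7/2, 5)

T1 = [1 0 0; 0 -1 0; 0 0 1]
T2·T1 = [1 0 0; 0 1 0; 0 0 1]
T3·…·T1 = [-2 0 0; 0 3 0; 0 0 1]
T4·…·T1 = [2 0 0; 0 3 0; 0 0 1]
T5·…·T1 = [2 0 -4; 0 3 -6; 0 0 1]
T6·…·T1 = [2 0 -7; 0 3 -8; 0 0 1]
det M = 6; M⁻¹ = [1/2 0 7/2; 0 1/3 8/3; 0 0 1]
M⁻¹ · (0, 7)ᵀ = (7/2, 5)ᵀ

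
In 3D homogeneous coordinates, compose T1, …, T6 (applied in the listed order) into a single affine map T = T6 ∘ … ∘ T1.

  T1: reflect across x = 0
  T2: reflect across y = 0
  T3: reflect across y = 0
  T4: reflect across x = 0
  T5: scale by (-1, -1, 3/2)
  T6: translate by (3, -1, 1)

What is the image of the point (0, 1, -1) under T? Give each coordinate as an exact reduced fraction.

T(p) = (3, -2, -1/2)

T1 reflect across x = 0: (0, 1, -1) → (0, 1, -1)
T2 reflect across y = 0: (0, 1, -1) → (0, -1, -1)
T3 reflect across y = 0: (0, -1, -1) → (0, 1, -1)
T4 reflect across x = 0: (0, 1, -1) → (0, 1, -1)
T5 scale by (-1, -1, 3/2): (0, 1, -1) → (0, -1, -3/2)
T6 translate by (3, -1, 1): (0, -1, -3/2) → (3, -2, -1/2)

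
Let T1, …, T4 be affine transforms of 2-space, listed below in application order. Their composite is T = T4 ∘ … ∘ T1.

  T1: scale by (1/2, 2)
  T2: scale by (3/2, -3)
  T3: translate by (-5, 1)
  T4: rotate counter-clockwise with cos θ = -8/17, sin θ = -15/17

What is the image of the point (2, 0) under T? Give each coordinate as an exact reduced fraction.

T(p) = (43/17, 89/34)

T1 scale by (1/2, 2): (2, 0) → (1, 0)
T2 scale by (3/2, -3): (1, 0) → (3/2, 0)
T3 translate by (-5, 1): (3/2, 0) → (-7/2, 1)
T4 rotate counter-clockwise with cos θ = -8/17, sin θ = -15/17: (-7/2, 1) → (43/17, 89/34)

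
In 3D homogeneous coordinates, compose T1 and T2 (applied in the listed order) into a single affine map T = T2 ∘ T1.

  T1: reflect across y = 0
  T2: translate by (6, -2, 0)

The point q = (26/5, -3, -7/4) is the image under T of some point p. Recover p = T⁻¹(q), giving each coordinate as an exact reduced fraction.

p = (-4/5, 1, -7/4)

T1 = [1 0 0 0; 0 -1 0 0; 0 0 1 0; 0 0 0 1]
T2·T1 = [1 0 0 6; 0 -1 0 -2; 0 0 1 0; 0 0 0 1]
det M = -1; M⁻¹ = [1 0 0 -6; 0 -1 0 -2; 0 0 1 0; 0 0 0 1]
M⁻¹ · (26/5, -3, -7/4)ᵀ = (-4/5, 1, -7/4)ᵀ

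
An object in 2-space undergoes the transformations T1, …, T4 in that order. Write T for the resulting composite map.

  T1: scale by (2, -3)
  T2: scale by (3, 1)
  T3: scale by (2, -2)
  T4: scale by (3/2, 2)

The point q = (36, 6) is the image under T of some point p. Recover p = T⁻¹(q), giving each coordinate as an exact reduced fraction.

T1 = [2 0 0; 0 -3 0; 0 0 1]
T2·T1 = [6 0 0; 0 -3 0; 0 0 1]
T3·…·T1 = [12 0 0; 0 6 0; 0 0 1]
T4·…·T1 = [18 0 0; 0 12 0; 0 0 1]
det M = 216; M⁻¹ = [1/18 0 0; 0 1/12 0; 0 0 1]
M⁻¹ · (36, 6)ᵀ = (2, 1/2)ᵀ

p = (2, 1/2)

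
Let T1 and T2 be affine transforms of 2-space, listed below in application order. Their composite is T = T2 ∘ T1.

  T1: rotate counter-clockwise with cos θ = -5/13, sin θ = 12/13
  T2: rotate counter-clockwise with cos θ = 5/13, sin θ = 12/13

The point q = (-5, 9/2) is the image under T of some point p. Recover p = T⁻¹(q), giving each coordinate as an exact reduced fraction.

T1 = [-5/13 -12/13 0; 12/13 -5/13 0; 0 0 1]
T2·T1 = [-1 0 0; 0 -1 0; 0 0 1]
det M = 1; M⁻¹ = [-1 0 0; 0 -1 0; 0 0 1]
M⁻¹ · (-5, 9/2)ᵀ = (5, -9/2)ᵀ

p = (5, -9/2)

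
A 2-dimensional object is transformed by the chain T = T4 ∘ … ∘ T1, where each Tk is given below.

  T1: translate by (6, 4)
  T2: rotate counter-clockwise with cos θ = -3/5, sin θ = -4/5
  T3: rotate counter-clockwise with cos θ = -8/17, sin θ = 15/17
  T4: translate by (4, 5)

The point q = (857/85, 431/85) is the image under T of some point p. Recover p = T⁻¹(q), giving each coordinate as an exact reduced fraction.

T1 = [1 0 6; 0 1 4; 0 0 1]
T2·T1 = [-3/5 4/5 -2/5; -4/5 -3/5 -36/5; 0 0 1]
T3·…·T1 = [84/85 13/85 556/85; -13/85 84/85 258/85; 0 0 1]
T4·…·T1 = [84/85 13/85 896/85; -13/85 84/85 683/85; 0 0 1]
det M = 1; M⁻¹ = [84/85 -13/85 -781/85; 13/85 84/85 -812/85; 0 0 1]
M⁻¹ · (857/85, 431/85)ᵀ = (0, -3)ᵀ

p = (0, -3)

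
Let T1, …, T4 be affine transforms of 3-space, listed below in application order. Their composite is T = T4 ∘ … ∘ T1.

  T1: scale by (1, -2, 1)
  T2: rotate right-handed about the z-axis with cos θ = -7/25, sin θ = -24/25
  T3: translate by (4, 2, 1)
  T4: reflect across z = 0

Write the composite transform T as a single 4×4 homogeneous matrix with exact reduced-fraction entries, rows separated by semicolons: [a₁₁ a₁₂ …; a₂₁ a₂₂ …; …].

T1 = [1 0 0 0; 0 -2 0 0; 0 0 1 0; 0 0 0 1]
T2·T1 = [-7/25 -48/25 0 0; -24/25 14/25 0 0; 0 0 1 0; 0 0 0 1]
T3·…·T1 = [-7/25 -48/25 0 4; -24/25 14/25 0 2; 0 0 1 1; 0 0 0 1]
T4·…·T1 = [-7/25 -48/25 0 4; -24/25 14/25 0 2; 0 0 -1 -1; 0 0 0 1]

T = [-7/25 -48/25 0 4; -24/25 14/25 0 2; 0 0 -1 -1; 0 0 0 1]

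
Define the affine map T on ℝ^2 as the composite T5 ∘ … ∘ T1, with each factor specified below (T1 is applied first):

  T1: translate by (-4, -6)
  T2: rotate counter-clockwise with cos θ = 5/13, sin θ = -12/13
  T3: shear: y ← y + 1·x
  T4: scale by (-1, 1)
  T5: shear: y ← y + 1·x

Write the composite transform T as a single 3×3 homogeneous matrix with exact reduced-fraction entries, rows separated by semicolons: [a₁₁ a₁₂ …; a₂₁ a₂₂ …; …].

T1 = [1 0 -4; 0 1 -6; 0 0 1]
T2·T1 = [5/13 12/13 -92/13; -12/13 5/13 18/13; 0 0 1]
T3·…·T1 = [5/13 12/13 -92/13; -7/13 17/13 -74/13; 0 0 1]
T4·…·T1 = [-5/13 -12/13 92/13; -7/13 17/13 -74/13; 0 0 1]
T5·…·T1 = [-5/13 -12/13 92/13; -12/13 5/13 18/13; 0 0 1]

T = [-5/13 -12/13 92/13; -12/13 5/13 18/13; 0 0 1]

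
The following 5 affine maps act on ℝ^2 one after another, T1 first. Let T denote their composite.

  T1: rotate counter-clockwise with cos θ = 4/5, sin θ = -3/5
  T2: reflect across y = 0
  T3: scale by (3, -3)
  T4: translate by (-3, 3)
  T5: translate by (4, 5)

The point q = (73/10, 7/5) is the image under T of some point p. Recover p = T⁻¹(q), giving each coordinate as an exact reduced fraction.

T1 = [4/5 3/5 0; -3/5 4/5 0; 0 0 1]
T2·T1 = [4/5 3/5 0; 3/5 -4/5 0; 0 0 1]
T3·…·T1 = [12/5 9/5 0; -9/5 12/5 0; 0 0 1]
T4·…·T1 = [12/5 9/5 -3; -9/5 12/5 3; 0 0 1]
T5·…·T1 = [12/5 9/5 1; -9/5 12/5 8; 0 0 1]
det M = 9; M⁻¹ = [4/15 -1/5 4/3; 1/5 4/15 -7/3; 0 0 1]
M⁻¹ · (73/10, 7/5)ᵀ = (3, -1/2)ᵀ

p = (3, -1/2)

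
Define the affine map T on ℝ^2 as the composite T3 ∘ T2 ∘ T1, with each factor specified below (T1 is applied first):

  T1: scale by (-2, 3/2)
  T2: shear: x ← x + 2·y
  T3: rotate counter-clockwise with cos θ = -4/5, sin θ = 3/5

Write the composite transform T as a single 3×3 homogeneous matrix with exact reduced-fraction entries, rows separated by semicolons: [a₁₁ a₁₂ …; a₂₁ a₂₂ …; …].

T1 = [-2 0 0; 0 3/2 0; 0 0 1]
T2·T1 = [-2 3 0; 0 3/2 0; 0 0 1]
T3·…·T1 = [8/5 -33/10 0; -6/5 3/5 0; 0 0 1]

T = [8/5 -33/10 0; -6/5 3/5 0; 0 0 1]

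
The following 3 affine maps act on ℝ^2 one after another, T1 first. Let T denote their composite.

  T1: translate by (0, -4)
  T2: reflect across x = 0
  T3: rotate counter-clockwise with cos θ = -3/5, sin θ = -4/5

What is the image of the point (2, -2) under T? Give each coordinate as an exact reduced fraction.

T(p) = (-18/5, 26/5)

T1 translate by (0, -4): (2, -2) → (2, -6)
T2 reflect across x = 0: (2, -6) → (-2, -6)
T3 rotate counter-clockwise with cos θ = -3/5, sin θ = -4/5: (-2, -6) → (-18/5, 26/5)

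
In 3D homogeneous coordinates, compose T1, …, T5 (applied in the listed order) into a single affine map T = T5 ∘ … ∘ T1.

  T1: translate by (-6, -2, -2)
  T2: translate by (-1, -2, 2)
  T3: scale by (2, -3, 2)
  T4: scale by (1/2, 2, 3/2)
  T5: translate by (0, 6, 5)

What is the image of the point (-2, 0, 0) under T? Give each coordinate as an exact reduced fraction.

T(p) = (-9, 30, 5)

T1 translate by (-6, -2, -2): (-2, 0, 0) → (-8, -2, -2)
T2 translate by (-1, -2, 2): (-8, -2, -2) → (-9, -4, 0)
T3 scale by (2, -3, 2): (-9, -4, 0) → (-18, 12, 0)
T4 scale by (1/2, 2, 3/2): (-18, 12, 0) → (-9, 24, 0)
T5 translate by (0, 6, 5): (-9, 24, 0) → (-9, 30, 5)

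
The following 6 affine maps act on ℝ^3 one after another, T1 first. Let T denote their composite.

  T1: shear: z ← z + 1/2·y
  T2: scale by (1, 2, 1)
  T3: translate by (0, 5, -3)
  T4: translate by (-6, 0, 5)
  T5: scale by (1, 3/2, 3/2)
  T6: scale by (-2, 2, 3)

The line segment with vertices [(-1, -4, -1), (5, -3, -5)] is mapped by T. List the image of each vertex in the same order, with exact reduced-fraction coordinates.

T1 shear: z ← z + 1/2·y: (-1, -4, -1) → (-1, -4, -3); (5, -3, -5) → (5, -3, -13/2)
T2 scale by (1, 2, 1): (-1, -4, -3) → (-1, -8, -3); (5, -3, -13/2) → (5, -6, -13/2)
T3 translate by (0, 5, -3): (-1, -8, -3) → (-1, -3, -6); (5, -6, -13/2) → (5, -1, -19/2)
T4 translate by (-6, 0, 5): (-1, -3, -6) → (-7, -3, -1); (5, -1, -19/2) → (-1, -1, -9/2)
T5 scale by (1, 3/2, 3/2): (-7, -3, -1) → (-7, -9/2, -3/2); (-1, -1, -9/2) → (-1, -3/2, -27/4)
T6 scale by (-2, 2, 3): (-7, -9/2, -3/2) → (14, -9, -9/2); (-1, -3/2, -27/4) → (2, -3, -81/4)

image vertices: (14, -9, -9/2), (2, -3, -81/4)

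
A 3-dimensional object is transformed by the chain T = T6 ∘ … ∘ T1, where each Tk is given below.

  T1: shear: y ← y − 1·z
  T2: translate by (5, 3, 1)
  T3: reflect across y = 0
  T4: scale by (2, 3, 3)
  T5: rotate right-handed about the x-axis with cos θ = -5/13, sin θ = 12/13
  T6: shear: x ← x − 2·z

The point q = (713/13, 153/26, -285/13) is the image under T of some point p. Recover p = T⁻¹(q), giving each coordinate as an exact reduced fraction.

T1 = [1 0 0 0; 0 1 -1 0; 0 0 1 0; 0 0 0 1]
T2·T1 = [1 0 0 5; 0 1 -1 3; 0 0 1 1; 0 0 0 1]
T3·…·T1 = [1 0 0 5; 0 -1 1 -3; 0 0 1 1; 0 0 0 1]
T4·…·T1 = [2 0 0 10; 0 -3 3 -9; 0 0 3 3; 0 0 0 1]
T5·…·T1 = [2 0 0 10; 0 15/13 -51/13 9/13; 0 -36/13 21/13 -123/13; 0 0 0 1]
T6·…·T1 = [2 72/13 -42/13 376/13; 0 15/13 -51/13 9/13; 0 -36/13 21/13 -123/13; 0 0 0 1]
det M = -18; M⁻¹ = [1/2 0 1 -5; 0 -7/39 -17/39 -4; 0 -4/13 -5/39 -1; 0 0 0 1]
M⁻¹ · (713/13, 153/26, -285/13)ᵀ = (1/2, 9/2, 0)ᵀ

p = (1/2, 9/2, 0)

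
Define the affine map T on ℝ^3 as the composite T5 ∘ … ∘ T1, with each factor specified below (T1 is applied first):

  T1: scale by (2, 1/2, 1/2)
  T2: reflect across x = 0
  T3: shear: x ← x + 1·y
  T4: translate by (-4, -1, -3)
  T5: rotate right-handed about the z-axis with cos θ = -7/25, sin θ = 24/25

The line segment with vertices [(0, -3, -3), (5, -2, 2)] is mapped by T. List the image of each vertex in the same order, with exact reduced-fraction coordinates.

image vertices: (197/50, -229/50, -9/2), (153/25, -346/25, -2)

T1 scale by (2, 1/2, 1/2): (0, -3, -3) → (0, -3/2, -3/2); (5, -2, 2) → (10, -1, 1)
T2 reflect across x = 0: (0, -3/2, -3/2) → (0, -3/2, -3/2); (10, -1, 1) → (-10, -1, 1)
T3 shear: x ← x + 1·y: (0, -3/2, -3/2) → (-3/2, -3/2, -3/2); (-10, -1, 1) → (-11, -1, 1)
T4 translate by (-4, -1, -3): (-3/2, -3/2, -3/2) → (-11/2, -5/2, -9/2); (-11, -1, 1) → (-15, -2, -2)
T5 rotate right-handed about the z-axis with cos θ = -7/25, sin θ = 24/25: (-11/2, -5/2, -9/2) → (197/50, -229/50, -9/2); (-15, -2, -2) → (153/25, -346/25, -2)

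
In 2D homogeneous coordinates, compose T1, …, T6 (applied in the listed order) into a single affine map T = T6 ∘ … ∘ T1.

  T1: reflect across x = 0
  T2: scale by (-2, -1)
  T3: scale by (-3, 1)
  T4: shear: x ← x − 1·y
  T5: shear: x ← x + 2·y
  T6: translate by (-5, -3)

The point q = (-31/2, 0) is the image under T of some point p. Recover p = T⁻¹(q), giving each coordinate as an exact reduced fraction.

T1 = [-1 0 0; 0 1 0; 0 0 1]
T2·T1 = [2 0 0; 0 -1 0; 0 0 1]
T3·…·T1 = [-6 0 0; 0 -1 0; 0 0 1]
T4·…·T1 = [-6 1 0; 0 -1 0; 0 0 1]
T5·…·T1 = [-6 -1 0; 0 -1 0; 0 0 1]
T6·…·T1 = [-6 -1 -5; 0 -1 -3; 0 0 1]
det M = 6; M⁻¹ = [-1/6 1/6 -1/3; 0 -1 -3; 0 0 1]
M⁻¹ · (-31/2, 0)ᵀ = (9/4, -3)ᵀ

p = (9/4, -3)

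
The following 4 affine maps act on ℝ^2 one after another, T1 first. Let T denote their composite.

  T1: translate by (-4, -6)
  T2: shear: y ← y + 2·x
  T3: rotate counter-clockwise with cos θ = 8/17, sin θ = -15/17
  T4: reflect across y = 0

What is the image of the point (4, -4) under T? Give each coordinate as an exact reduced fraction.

T1 translate by (-4, -6): (4, -4) → (0, -10)
T2 shear: y ← y + 2·x: (0, -10) → (0, -10)
T3 rotate counter-clockwise with cos θ = 8/17, sin θ = -15/17: (0, -10) → (-150/17, -80/17)
T4 reflect across y = 0: (-150/17, -80/17) → (-150/17, 80/17)

T(p) = (-150/17, 80/17)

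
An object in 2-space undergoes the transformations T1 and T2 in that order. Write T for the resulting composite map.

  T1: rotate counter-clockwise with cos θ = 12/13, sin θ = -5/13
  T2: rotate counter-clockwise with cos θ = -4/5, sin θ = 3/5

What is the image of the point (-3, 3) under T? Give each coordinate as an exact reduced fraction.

T1 rotate counter-clockwise with cos θ = 12/13, sin θ = -5/13: (-3, 3) → (-21/13, 51/13)
T2 rotate counter-clockwise with cos θ = -4/5, sin θ = 3/5: (-21/13, 51/13) → (-69/65, -267/65)

T(p) = (-69/65, -267/65)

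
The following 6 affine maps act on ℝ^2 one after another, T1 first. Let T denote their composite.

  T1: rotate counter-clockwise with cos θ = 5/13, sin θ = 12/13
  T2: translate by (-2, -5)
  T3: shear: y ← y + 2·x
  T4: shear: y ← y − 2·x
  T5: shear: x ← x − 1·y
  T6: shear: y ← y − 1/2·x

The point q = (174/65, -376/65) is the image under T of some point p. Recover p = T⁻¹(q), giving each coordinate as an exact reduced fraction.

p = (3/5, 0)

T1 = [5/13 -12/13 0; 12/13 5/13 0; 0 0 1]
T2·T1 = [5/13 -12/13 -2; 12/13 5/13 -5; 0 0 1]
T3·…·T1 = [5/13 -12/13 -2; 22/13 -19/13 -9; 0 0 1]
T4·…·T1 = [5/13 -12/13 -2; 12/13 5/13 -5; 0 0 1]
T5·…·T1 = [-7/13 -17/13 3; 12/13 5/13 -5; 0 0 1]
T6·…·T1 = [-7/13 -17/13 3; 31/26 27/26 -13/2; 0 0 1]
det M = 1; M⁻¹ = [27/26 17/13 70/13; -31/26 -7/13 1/13; 0 0 1]
M⁻¹ · (174/65, -376/65)ᵀ = (3/5, 0)ᵀ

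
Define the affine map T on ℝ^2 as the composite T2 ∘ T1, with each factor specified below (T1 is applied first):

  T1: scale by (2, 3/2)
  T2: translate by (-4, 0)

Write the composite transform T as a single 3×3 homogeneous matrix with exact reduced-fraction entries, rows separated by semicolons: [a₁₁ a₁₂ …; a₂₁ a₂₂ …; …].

T = [2 0 -4; 0 3/2 0; 0 0 1]

T1 = [2 0 0; 0 3/2 0; 0 0 1]
T2·T1 = [2 0 -4; 0 3/2 0; 0 0 1]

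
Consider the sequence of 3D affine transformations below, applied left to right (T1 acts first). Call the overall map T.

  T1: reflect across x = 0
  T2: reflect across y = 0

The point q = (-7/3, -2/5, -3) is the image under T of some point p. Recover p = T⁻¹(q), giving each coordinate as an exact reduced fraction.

T1 = [-1 0 0 0; 0 1 0 0; 0 0 1 0; 0 0 0 1]
T2·T1 = [-1 0 0 0; 0 -1 0 0; 0 0 1 0; 0 0 0 1]
det M = 1; M⁻¹ = [-1 0 0 0; 0 -1 0 0; 0 0 1 0; 0 0 0 1]
M⁻¹ · (-7/3, -2/5, -3)ᵀ = (7/3, 2/5, -3)ᵀ

p = (7/3, 2/5, -3)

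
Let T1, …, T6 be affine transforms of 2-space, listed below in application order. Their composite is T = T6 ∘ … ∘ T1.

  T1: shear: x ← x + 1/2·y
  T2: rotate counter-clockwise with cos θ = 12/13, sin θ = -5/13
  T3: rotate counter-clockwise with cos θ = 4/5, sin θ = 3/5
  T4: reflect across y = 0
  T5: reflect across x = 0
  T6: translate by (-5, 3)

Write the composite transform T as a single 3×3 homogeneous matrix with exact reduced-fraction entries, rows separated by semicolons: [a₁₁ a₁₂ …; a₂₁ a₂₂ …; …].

T1 = [1 1/2 0; 0 1 0; 0 0 1]
T2·T1 = [12/13 11/13 0; -5/13 19/26 0; 0 0 1]
T3·…·T1 = [63/65 31/130 0; 16/65 71/65 0; 0 0 1]
T4·…·T1 = [63/65 31/130 0; -16/65 -71/65 0; 0 0 1]
T5·…·T1 = [-63/65 -31/130 0; -16/65 -71/65 0; 0 0 1]
T6·…·T1 = [-63/65 -31/130 -5; -16/65 -71/65 3; 0 0 1]

T = [-63/65 -31/130 -5; -16/65 -71/65 3; 0 0 1]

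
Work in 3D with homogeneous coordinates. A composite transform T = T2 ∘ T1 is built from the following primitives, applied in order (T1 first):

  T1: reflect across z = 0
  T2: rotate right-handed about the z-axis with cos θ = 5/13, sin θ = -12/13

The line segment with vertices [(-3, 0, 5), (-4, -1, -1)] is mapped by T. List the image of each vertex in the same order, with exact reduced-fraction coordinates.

T1 reflect across z = 0: (-3, 0, 5) → (-3, 0, -5); (-4, -1, -1) → (-4, -1, 1)
T2 rotate right-handed about the z-axis with cos θ = 5/13, sin θ = -12/13: (-3, 0, -5) → (-15/13, 36/13, -5); (-4, -1, 1) → (-32/13, 43/13, 1)

image vertices: (-15/13, 36/13, -5), (-32/13, 43/13, 1)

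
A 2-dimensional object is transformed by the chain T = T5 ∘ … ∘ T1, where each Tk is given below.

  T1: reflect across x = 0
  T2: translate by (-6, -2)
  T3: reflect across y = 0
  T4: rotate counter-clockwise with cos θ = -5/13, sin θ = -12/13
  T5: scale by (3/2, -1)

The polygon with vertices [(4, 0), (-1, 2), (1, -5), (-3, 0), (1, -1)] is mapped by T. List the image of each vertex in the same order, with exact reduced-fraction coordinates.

T1 reflect across x = 0: (4, 0) → (-4, 0); (-1, 2) → (1, 2); (1, -5) → (-1, -5); (-3, 0) → (3, 0); (1, -1) → (-1, -1)
T2 translate by (-6, -2): (-4, 0) → (-10, -2); (1, 2) → (-5, 0); (-1, -5) → (-7, -7); (3, 0) → (-3, -2); (-1, -1) → (-7, -3)
T3 reflect across y = 0: (-10, -2) → (-10, 2); (-5, 0) → (-5, 0); (-7, -7) → (-7, 7); (-3, -2) → (-3, 2); (-7, -3) → (-7, 3)
T4 rotate counter-clockwise with cos θ = -5/13, sin θ = -12/13: (-10, 2) → (74/13, 110/13); (-5, 0) → (25/13, 60/13); (-7, 7) → (119/13, 49/13); (-3, 2) → (3, 2); (-7, 3) → (71/13, 69/13)
T5 scale by (3/2, -1): (74/13, 110/13) → (111/13, -110/13); (25/13, 60/13) → (75/26, -60/13); (119/13, 49/13) → (357/26, -49/13); (3, 2) → (9/2, -2); (71/13, 69/13) → (213/26, -69/13)

image vertices: (111/13, -110/13), (75/26, -60/13), (357/26, -49/13), (9/2, -2), (213/26, -69/13)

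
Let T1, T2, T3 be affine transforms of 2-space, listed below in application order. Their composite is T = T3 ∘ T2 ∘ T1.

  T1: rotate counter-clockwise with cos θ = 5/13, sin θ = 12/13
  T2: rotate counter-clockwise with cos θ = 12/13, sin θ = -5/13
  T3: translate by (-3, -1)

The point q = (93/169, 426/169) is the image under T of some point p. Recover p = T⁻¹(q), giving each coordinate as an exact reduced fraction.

T1 = [5/13 -12/13 0; 12/13 5/13 0; 0 0 1]
T2·T1 = [120/169 -119/169 0; 119/169 120/169 0; 0 0 1]
T3·…·T1 = [120/169 -119/169 -3; 119/169 120/169 -1; 0 0 1]
det M = 1; M⁻¹ = [120/169 119/169 479/169; -119/169 120/169 -237/169; 0 0 1]
M⁻¹ · (93/169, 426/169)ᵀ = (5, 0)ᵀ

p = (5, 0)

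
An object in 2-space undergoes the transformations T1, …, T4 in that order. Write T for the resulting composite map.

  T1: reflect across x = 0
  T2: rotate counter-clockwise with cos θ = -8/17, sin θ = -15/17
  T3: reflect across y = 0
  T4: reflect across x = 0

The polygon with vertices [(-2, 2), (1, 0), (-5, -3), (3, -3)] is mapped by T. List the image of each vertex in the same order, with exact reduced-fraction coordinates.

image vertices: (-14/17, 46/17), (-8/17, -15/17), (5, 3), (21/17, -69/17)

T1 reflect across x = 0: (-2, 2) → (2, 2); (1, 0) → (-1, 0); (-5, -3) → (5, -3); (3, -3) → (-3, -3)
T2 rotate counter-clockwise with cos θ = -8/17, sin θ = -15/17: (2, 2) → (14/17, -46/17); (-1, 0) → (8/17, 15/17); (5, -3) → (-5, -3); (-3, -3) → (-21/17, 69/17)
T3 reflect across y = 0: (14/17, -46/17) → (14/17, 46/17); (8/17, 15/17) → (8/17, -15/17); (-5, -3) → (-5, 3); (-21/17, 69/17) → (-21/17, -69/17)
T4 reflect across x = 0: (14/17, 46/17) → (-14/17, 46/17); (8/17, -15/17) → (-8/17, -15/17); (-5, 3) → (5, 3); (-21/17, -69/17) → (21/17, -69/17)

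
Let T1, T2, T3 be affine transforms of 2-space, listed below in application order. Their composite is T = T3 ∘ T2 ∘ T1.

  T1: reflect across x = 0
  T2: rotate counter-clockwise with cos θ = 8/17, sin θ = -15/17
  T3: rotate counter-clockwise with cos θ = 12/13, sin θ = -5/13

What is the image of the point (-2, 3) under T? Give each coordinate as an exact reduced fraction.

T1 reflect across x = 0: (-2, 3) → (2, 3)
T2 rotate counter-clockwise with cos θ = 8/17, sin θ = -15/17: (2, 3) → (61/17, -6/17)
T3 rotate counter-clockwise with cos θ = 12/13, sin θ = -5/13: (61/17, -6/17) → (54/17, -29/17)

T(p) = (54/17, -29/17)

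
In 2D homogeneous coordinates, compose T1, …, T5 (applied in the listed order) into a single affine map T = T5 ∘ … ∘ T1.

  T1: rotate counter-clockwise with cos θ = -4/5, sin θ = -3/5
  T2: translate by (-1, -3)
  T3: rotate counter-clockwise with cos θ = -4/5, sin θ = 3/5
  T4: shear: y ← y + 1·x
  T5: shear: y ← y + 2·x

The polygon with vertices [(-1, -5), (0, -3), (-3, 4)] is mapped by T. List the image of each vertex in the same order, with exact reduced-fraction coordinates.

image vertices: (8/5, 8/5), (13/5, 33/5), (-2/5, 23/5)

T1 rotate counter-clockwise with cos θ = -4/5, sin θ = -3/5: (-1, -5) → (-11/5, 23/5); (0, -3) → (-9/5, 12/5); (-3, 4) → (24/5, -7/5)
T2 translate by (-1, -3): (-11/5, 23/5) → (-16/5, 8/5); (-9/5, 12/5) → (-14/5, -3/5); (24/5, -7/5) → (19/5, -22/5)
T3 rotate counter-clockwise with cos θ = -4/5, sin θ = 3/5: (-16/5, 8/5) → (8/5, -16/5); (-14/5, -3/5) → (13/5, -6/5); (19/5, -22/5) → (-2/5, 29/5)
T4 shear: y ← y + 1·x: (8/5, -16/5) → (8/5, -8/5); (13/5, -6/5) → (13/5, 7/5); (-2/5, 29/5) → (-2/5, 27/5)
T5 shear: y ← y + 2·x: (8/5, -8/5) → (8/5, 8/5); (13/5, 7/5) → (13/5, 33/5); (-2/5, 27/5) → (-2/5, 23/5)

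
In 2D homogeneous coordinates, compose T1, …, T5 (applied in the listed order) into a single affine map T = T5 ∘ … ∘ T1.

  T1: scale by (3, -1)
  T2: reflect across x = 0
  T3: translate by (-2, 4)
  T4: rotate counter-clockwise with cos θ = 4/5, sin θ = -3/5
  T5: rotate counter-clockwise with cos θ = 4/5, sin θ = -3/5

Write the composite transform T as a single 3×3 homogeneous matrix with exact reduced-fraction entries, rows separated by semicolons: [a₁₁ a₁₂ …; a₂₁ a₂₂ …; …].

T = [-21/25 -24/25 82/25; 72/25 -7/25 76/25; 0 0 1]

T1 = [3 0 0; 0 -1 0; 0 0 1]
T2·T1 = [-3 0 0; 0 -1 0; 0 0 1]
T3·…·T1 = [-3 0 -2; 0 -1 4; 0 0 1]
T4·…·T1 = [-12/5 -3/5 4/5; 9/5 -4/5 22/5; 0 0 1]
T5·…·T1 = [-21/25 -24/25 82/25; 72/25 -7/25 76/25; 0 0 1]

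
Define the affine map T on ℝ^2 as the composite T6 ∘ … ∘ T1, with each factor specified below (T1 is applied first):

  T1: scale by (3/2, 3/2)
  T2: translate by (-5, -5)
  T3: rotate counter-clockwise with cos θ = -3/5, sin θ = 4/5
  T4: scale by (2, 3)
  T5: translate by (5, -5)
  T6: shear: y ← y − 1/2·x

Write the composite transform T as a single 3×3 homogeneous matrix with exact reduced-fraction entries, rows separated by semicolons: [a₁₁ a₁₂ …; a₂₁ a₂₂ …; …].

T1 = [3/2 0 0; 0 3/2 0; 0 0 1]
T2·T1 = [3/2 0 -5; 0 3/2 -5; 0 0 1]
T3·…·T1 = [-9/10 -6/5 7; 6/5 -9/10 -1; 0 0 1]
T4·…·T1 = [-9/5 -12/5 14; 18/5 -27/10 -3; 0 0 1]
T5·…·T1 = [-9/5 -12/5 19; 18/5 -27/10 -8; 0 0 1]
T6·…·T1 = [-9/5 -12/5 19; 9/2 -3/2 -35/2; 0 0 1]

T = [-9/5 -12/5 19; 9/2 -3/2 -35/2; 0 0 1]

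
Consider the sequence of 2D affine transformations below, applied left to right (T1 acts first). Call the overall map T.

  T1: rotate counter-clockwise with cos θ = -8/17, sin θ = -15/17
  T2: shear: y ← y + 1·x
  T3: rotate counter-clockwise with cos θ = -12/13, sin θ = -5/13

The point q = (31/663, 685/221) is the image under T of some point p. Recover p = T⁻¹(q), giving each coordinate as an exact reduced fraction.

T1 = [-8/17 15/17 0; -15/17 -8/17 0; 0 0 1]
T2·T1 = [-8/17 15/17 0; -23/17 7/17 0; 0 0 1]
T3·…·T1 = [-19/221 -145/221 0; 316/221 -159/221 0; 0 0 1]
det M = 1; M⁻¹ = [-159/221 145/221 0; -316/221 -19/221 0; 0 0 1]
M⁻¹ · (31/663, 685/221)ᵀ = (2, -1/3)ᵀ

p = (2, -1/3)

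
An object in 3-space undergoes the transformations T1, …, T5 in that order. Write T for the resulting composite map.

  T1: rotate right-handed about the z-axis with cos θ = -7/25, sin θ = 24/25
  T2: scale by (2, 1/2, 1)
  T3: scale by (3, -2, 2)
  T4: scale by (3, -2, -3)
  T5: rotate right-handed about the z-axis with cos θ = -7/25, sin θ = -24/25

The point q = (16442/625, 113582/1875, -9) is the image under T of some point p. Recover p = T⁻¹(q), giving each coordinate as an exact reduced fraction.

T1 = [-7/25 -24/25 0 0; 24/25 -7/25 0 0; 0 0 1 0; 0 0 0 1]
T2·T1 = [-14/25 -48/25 0 0; 12/25 -7/50 0 0; 0 0 1 0; 0 0 0 1]
T3·…·T1 = [-42/25 -144/25 0 0; -24/25 7/25 0 0; 0 0 2 0; 0 0 0 1]
T4·…·T1 = [-126/25 -432/25 0 0; 48/25 -14/25 0 0; 0 0 -6 0; 0 0 0 1]
T5·…·T1 = [2034/625 2688/625 0 0; 2688/625 10466/625 0 0; 0 0 -6 0; 0 0 0 1]
det M = -216; M⁻¹ = [5233/11250 -224/1875 0 0; -224/1875 113/1250 0 0; 0 0 -1/6 0; 0 0 0 1]
M⁻¹ · (16442/625, 113582/1875, -9)ᵀ = (5, 7/3, 3/2)ᵀ

p = (5, 7/3, 3/2)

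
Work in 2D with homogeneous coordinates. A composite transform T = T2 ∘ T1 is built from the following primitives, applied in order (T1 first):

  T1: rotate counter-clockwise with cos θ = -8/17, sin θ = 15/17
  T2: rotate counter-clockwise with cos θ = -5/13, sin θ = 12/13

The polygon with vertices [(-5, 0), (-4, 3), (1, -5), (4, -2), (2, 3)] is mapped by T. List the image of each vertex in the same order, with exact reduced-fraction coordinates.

image vertices: (700/221, 855/221), (1073/221, 264/221), (-995/221, 529/221), (-902/221, -404/221), (233/221, -762/221)

T1 rotate counter-clockwise with cos θ = -8/17, sin θ = 15/17: (-5, 0) → (40/17, -75/17); (-4, 3) → (-13/17, -84/17); (1, -5) → (67/17, 55/17); (4, -2) → (-2/17, 76/17); (2, 3) → (-61/17, 6/17)
T2 rotate counter-clockwise with cos θ = -5/13, sin θ = 12/13: (40/17, -75/17) → (700/221, 855/221); (-13/17, -84/17) → (1073/221, 264/221); (67/17, 55/17) → (-995/221, 529/221); (-2/17, 76/17) → (-902/221, -404/221); (-61/17, 6/17) → (233/221, -762/221)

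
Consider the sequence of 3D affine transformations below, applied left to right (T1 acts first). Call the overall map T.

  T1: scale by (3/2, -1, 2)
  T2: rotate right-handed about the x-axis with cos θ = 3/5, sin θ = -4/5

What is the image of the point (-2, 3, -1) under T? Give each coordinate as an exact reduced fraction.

T1 scale by (3/2, -1, 2): (-2, 3, -1) → (-3, -3, -2)
T2 rotate right-handed about the x-axis with cos θ = 3/5, sin θ = -4/5: (-3, -3, -2) → (-3, -17/5, 6/5)

T(p) = (-3, -17/5, 6/5)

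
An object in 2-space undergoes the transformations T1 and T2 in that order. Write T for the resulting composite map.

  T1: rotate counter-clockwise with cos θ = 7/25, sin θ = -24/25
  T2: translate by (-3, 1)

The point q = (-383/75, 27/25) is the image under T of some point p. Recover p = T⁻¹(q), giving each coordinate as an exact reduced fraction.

p = (-2/3, -2)

T1 = [7/25 24/25 0; -24/25 7/25 0; 0 0 1]
T2·T1 = [7/25 24/25 -3; -24/25 7/25 1; 0 0 1]
det M = 1; M⁻¹ = [7/25 -24/25 9/5; 24/25 7/25 13/5; 0 0 1]
M⁻¹ · (-383/75, 27/25)ᵀ = (-2/3, -2)ᵀ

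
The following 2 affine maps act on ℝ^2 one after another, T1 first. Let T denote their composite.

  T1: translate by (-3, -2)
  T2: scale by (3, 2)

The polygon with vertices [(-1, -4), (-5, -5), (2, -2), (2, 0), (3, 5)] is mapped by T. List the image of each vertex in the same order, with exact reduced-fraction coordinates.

image vertices: (-12, -12), (-24, -14), (-3, -8), (-3, -4), (0, 6)

T1 translate by (-3, -2): (-1, -4) → (-4, -6); (-5, -5) → (-8, -7); (2, -2) → (-1, -4); (2, 0) → (-1, -2); (3, 5) → (0, 3)
T2 scale by (3, 2): (-4, -6) → (-12, -12); (-8, -7) → (-24, -14); (-1, -4) → (-3, -8); (-1, -2) → (-3, -4); (0, 3) → (0, 6)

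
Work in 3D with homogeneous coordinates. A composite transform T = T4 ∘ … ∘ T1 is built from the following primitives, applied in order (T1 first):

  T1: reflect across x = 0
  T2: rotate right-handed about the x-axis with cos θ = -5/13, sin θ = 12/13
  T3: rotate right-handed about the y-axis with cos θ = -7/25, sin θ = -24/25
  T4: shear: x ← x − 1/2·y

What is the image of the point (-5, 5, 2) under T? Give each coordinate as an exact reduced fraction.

T(p) = (-417/130, -49/13, 242/65)

T1 reflect across x = 0: (-5, 5, 2) → (5, 5, 2)
T2 rotate right-handed about the x-axis with cos θ = -5/13, sin θ = 12/13: (5, 5, 2) → (5, -49/13, 50/13)
T3 rotate right-handed about the y-axis with cos θ = -7/25, sin θ = -24/25: (5, -49/13, 50/13) → (-331/65, -49/13, 242/65)
T4 shear: x ← x − 1/2·y: (-331/65, -49/13, 242/65) → (-417/130, -49/13, 242/65)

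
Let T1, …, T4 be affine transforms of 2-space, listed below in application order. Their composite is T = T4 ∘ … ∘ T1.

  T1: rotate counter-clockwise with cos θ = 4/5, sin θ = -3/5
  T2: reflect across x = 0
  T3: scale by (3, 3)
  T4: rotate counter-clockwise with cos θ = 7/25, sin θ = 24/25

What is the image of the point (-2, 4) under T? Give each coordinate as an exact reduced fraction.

T(p) = (-1668/125, 174/125)

T1 rotate counter-clockwise with cos θ = 4/5, sin θ = -3/5: (-2, 4) → (4/5, 22/5)
T2 reflect across x = 0: (4/5, 22/5) → (-4/5, 22/5)
T3 scale by (3, 3): (-4/5, 22/5) → (-12/5, 66/5)
T4 rotate counter-clockwise with cos θ = 7/25, sin θ = 24/25: (-12/5, 66/5) → (-1668/125, 174/125)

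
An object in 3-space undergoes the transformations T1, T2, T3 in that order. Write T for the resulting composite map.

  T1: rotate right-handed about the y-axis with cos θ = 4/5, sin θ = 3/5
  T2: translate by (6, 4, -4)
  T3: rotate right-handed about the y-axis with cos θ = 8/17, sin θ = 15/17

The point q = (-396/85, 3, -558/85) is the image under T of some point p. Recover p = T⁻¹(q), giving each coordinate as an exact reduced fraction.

T1 = [4/5 0 3/5 0; 0 1 0 0; -3/5 0 4/5 0; 0 0 0 1]
T2·T1 = [4/5 0 3/5 6; 0 1 0 4; -3/5 0 4/5 -4; 0 0 0 1]
T3·…·T1 = [-13/85 0 84/85 -12/17; 0 1 0 4; -84/85 0 -13/85 -122/17; 0 0 0 1]
det M = 1; M⁻¹ = [-13/85 0 -84/85 -36/5; 0 1 0 -4; 84/85 0 -13/85 -2/5; 0 0 0 1]
M⁻¹ · (-396/85, 3, -558/85)ᵀ = (0, -1, -4)ᵀ

p = (0, -1, -4)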